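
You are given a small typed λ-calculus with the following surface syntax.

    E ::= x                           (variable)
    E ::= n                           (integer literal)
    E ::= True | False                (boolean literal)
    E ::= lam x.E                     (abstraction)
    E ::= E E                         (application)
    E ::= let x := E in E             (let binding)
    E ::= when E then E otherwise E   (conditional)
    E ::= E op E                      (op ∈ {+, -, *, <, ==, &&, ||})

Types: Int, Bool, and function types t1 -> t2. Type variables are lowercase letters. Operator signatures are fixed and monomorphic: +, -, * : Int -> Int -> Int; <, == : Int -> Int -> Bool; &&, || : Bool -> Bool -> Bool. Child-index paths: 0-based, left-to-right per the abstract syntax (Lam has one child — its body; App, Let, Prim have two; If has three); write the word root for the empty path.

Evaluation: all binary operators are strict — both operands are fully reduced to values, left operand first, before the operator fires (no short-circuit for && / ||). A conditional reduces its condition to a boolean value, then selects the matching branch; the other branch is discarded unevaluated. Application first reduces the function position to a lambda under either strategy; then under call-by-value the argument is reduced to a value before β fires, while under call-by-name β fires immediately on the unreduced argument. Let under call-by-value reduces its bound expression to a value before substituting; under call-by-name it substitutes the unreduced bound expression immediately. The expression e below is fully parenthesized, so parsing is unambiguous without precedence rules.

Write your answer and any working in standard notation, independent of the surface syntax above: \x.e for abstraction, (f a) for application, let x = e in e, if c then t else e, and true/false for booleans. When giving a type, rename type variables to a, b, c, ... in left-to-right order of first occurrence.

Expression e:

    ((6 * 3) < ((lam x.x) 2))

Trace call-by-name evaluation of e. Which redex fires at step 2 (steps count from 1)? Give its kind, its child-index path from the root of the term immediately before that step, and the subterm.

Derivation:
step 0: ((6 * 3) < ((\x.x) 2))
step 1: [delta@0] (18 < ((\x.x) 2))
step 2: [beta@1] (18 < 2)

Answer: beta at 1 : ((\x.x) 2)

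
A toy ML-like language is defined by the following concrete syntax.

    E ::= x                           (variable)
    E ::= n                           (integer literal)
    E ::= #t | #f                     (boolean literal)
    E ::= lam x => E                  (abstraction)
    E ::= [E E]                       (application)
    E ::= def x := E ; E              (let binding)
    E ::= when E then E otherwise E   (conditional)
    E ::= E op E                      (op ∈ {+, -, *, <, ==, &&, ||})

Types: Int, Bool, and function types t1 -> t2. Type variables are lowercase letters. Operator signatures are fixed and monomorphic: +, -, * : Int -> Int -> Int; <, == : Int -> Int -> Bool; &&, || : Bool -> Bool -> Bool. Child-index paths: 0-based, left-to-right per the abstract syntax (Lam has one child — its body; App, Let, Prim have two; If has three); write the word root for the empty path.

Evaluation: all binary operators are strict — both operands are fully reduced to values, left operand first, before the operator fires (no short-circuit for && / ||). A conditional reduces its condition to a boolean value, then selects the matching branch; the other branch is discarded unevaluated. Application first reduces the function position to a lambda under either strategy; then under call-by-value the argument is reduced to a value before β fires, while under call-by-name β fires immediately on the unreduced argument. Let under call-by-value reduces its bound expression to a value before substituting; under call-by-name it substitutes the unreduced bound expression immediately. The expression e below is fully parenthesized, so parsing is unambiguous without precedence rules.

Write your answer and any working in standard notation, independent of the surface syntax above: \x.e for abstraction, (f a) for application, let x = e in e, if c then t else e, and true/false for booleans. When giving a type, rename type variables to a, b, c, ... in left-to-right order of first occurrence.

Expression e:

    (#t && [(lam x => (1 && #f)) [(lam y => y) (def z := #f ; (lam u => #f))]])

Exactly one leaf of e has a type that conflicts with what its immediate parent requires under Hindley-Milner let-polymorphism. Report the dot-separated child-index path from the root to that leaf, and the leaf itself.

Answer: 1.0.0.0 : 1

Derivation:
  unify Bool ~ Bool
  unify Int ~ Bool
  FAIL: mismatch Int ~ Bool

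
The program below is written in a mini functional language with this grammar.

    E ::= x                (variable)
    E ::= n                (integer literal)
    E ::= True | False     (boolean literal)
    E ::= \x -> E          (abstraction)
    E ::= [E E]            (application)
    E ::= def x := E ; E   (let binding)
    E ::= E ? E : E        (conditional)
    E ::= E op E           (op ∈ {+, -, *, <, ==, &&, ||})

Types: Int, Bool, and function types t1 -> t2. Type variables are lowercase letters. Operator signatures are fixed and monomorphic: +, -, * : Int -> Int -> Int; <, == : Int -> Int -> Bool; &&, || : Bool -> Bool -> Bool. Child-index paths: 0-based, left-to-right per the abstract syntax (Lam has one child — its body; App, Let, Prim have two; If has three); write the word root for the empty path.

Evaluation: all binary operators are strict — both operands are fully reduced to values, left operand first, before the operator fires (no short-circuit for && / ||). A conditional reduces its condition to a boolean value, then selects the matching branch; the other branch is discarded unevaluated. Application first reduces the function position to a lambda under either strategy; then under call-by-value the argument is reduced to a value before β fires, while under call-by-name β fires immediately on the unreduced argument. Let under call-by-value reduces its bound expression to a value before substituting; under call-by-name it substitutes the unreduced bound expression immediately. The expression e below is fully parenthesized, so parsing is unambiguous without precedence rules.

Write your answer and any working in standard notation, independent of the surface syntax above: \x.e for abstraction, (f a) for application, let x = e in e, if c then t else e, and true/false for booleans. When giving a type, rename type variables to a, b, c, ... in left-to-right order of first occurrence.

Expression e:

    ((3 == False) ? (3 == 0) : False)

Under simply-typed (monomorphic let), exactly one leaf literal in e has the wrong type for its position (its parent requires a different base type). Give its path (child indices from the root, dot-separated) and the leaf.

Answer: 0.1 : false

Trace:
  unify Int ~ Int
  unify Bool ~ Int
  FAIL: mismatch Bool ~ Int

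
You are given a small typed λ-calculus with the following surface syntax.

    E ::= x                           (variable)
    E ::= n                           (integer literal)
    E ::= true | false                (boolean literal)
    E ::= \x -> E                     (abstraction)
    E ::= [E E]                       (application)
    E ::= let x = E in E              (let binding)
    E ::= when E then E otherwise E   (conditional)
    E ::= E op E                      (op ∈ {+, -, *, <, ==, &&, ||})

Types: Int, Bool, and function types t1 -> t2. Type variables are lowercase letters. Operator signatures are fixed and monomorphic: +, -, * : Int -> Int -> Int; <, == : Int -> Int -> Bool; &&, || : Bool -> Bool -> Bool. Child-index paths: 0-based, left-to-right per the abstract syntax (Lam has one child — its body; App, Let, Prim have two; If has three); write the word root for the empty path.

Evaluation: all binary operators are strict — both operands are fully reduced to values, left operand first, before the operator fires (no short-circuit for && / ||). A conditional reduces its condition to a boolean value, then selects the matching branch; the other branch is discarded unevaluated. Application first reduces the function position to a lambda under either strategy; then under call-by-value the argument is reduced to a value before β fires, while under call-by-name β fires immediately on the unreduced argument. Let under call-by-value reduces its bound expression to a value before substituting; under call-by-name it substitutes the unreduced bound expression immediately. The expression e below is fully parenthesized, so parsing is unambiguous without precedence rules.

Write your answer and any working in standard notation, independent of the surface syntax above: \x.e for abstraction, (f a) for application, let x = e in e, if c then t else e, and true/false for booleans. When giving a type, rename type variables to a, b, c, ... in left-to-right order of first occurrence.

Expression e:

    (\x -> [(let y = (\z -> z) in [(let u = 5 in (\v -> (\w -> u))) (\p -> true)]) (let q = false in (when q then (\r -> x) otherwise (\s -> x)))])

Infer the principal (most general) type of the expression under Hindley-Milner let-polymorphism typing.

Derivation:
z : b
\z._ : b -> b
let y : forall. b -> b
let u : Int
u : Int
\w._ : d -> Int
\v._ : c -> d -> Int
\p._ : e -> Bool
  unify c -> d -> Int ~ (e -> Bool) -> f
  unify c ~ e -> Bool
  unify d -> Int ~ f
_ _ : d -> Int
let q : Bool
q : Bool
  unify Bool ~ Bool
x : a
\r._ : g -> a
x : a
\s._ : h -> a
  unify g -> a ~ h -> a
  unify g ~ h
  unify a ~ a
  unify d -> Int ~ (h -> a) -> i
  unify d ~ h -> a
  unify Int ~ i
_ _ : Int
\x._ : a -> Int

Answer: a -> Int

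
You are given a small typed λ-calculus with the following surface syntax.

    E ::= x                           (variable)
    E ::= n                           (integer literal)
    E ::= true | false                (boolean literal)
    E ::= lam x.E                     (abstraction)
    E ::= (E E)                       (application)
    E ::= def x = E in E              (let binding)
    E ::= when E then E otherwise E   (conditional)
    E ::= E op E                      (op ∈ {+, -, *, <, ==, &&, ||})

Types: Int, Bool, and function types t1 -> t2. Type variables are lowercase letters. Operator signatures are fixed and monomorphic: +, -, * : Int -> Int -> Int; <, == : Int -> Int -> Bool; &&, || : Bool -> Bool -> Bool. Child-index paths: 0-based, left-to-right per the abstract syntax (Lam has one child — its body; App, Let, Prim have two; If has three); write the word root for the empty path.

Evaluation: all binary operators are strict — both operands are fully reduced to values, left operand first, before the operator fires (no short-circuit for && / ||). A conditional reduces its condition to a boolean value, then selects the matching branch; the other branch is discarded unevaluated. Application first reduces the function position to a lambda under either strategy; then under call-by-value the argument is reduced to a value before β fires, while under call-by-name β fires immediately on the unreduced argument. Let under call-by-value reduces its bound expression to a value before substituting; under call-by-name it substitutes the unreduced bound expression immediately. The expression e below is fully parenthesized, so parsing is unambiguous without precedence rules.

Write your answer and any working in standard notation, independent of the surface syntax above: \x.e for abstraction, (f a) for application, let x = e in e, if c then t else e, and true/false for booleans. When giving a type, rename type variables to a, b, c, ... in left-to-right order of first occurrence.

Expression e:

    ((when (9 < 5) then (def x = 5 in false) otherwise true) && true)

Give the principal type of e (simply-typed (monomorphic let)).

Trace:
  unify Int ~ Int
  unify Int ~ Int
  unify Bool ~ Bool
let x : Int
  unify Bool ~ Bool
  unify Bool ~ Bool
  unify Bool ~ Bool

Answer: Bool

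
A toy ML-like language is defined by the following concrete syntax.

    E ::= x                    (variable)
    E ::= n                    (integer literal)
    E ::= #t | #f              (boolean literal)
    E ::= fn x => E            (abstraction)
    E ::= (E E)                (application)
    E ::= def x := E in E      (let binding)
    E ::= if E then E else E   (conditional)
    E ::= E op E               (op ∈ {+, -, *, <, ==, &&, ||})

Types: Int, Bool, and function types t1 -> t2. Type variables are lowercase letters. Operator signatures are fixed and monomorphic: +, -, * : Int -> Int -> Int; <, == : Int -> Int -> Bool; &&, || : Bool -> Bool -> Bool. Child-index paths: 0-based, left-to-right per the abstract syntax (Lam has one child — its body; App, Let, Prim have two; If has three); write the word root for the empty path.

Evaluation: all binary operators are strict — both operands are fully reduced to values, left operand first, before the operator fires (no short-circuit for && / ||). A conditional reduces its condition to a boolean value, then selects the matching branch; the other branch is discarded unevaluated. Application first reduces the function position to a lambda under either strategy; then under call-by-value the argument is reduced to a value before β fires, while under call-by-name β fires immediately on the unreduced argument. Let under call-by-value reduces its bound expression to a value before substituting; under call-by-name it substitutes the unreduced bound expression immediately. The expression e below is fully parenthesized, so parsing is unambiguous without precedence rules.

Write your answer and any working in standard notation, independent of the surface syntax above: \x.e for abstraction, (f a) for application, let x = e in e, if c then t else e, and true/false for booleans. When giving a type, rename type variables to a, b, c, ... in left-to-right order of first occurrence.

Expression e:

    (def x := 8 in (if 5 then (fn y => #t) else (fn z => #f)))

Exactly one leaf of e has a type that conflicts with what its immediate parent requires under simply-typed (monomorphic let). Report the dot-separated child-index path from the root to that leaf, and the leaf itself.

Trace:
let x : Int
  unify Int ~ Bool
  FAIL: mismatch Int ~ Bool

Answer: 1.0 : 5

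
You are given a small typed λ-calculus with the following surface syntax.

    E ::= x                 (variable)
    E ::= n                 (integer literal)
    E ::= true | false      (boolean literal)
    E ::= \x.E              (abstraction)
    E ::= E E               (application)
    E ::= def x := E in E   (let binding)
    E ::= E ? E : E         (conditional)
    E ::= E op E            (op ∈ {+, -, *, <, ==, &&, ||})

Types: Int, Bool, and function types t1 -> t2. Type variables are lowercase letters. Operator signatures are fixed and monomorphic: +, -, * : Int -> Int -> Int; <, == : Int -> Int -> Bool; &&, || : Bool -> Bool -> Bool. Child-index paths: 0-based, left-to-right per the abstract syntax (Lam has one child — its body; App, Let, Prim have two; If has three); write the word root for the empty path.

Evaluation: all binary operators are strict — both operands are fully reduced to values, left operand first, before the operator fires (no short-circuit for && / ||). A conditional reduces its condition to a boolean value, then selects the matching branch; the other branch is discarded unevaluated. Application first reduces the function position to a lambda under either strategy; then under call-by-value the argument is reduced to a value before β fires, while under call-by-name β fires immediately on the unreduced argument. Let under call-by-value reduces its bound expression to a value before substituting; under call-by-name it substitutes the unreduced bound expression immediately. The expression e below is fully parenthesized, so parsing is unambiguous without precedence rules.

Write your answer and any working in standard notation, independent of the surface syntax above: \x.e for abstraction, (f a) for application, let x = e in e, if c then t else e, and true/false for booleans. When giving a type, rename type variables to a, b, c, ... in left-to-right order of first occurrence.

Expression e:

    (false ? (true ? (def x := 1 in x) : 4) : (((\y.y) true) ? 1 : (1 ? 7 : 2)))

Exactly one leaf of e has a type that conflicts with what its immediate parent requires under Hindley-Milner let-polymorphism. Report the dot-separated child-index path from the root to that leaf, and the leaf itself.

Trace:
  unify Bool ~ Bool
  unify Bool ~ Bool
let x : Int
x : Int
  unify Int ~ Int
y : a
\y._ : a -> a
  unify a -> a ~ Bool -> b
  unify a ~ Bool
  unify Bool ~ b
_ _ : Bool
  unify Bool ~ Bool
  unify Int ~ Bool
  FAIL: mismatch Int ~ Bool

Answer: 2.2.0 : 1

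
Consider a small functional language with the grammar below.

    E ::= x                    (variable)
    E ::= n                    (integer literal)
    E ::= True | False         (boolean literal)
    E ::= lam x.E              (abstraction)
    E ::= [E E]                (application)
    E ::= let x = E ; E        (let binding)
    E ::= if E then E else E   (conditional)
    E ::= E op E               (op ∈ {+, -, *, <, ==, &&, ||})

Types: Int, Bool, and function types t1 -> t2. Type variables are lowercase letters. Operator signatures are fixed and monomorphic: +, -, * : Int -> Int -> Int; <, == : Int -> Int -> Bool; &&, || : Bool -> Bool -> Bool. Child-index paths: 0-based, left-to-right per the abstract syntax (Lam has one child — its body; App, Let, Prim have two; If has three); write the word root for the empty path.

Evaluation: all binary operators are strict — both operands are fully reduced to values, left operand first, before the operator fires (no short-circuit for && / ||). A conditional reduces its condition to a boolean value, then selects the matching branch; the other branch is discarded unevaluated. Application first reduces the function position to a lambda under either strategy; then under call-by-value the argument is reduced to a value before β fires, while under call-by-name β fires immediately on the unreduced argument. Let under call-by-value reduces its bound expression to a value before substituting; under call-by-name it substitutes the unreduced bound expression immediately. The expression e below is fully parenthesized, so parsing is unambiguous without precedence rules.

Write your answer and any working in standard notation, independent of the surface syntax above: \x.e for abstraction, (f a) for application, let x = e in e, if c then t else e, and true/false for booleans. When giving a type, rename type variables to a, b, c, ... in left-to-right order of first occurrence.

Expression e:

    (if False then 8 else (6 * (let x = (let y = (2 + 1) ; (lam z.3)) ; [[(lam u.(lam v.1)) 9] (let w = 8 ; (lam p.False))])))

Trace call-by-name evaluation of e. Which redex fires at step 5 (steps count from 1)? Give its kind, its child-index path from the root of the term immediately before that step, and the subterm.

Working:
step 0: (if false then 8 else (6 * (let x = (let y = (2 + 1) in (\z.3)) in (((\u.(\v.1)) 9) (let w = 8 in (\p.false))))))
step 1: [if@root] (6 * (let x = (let y = (2 + 1) in (\z.3)) in (((\u.(\v.1)) 9) (let w = 8 in (\p.false)))))
step 2: [let@1] (6 * (((\u.(\v.1)) 9) (let w = 8 in (\p.false))))
step 3: [beta@1.0] (6 * ((\v.1) (let w = 8 in (\p.false))))
step 4: [beta@1] (6 * 1)
step 5: [delta@root] 6

Answer: delta at root : (6 * 1)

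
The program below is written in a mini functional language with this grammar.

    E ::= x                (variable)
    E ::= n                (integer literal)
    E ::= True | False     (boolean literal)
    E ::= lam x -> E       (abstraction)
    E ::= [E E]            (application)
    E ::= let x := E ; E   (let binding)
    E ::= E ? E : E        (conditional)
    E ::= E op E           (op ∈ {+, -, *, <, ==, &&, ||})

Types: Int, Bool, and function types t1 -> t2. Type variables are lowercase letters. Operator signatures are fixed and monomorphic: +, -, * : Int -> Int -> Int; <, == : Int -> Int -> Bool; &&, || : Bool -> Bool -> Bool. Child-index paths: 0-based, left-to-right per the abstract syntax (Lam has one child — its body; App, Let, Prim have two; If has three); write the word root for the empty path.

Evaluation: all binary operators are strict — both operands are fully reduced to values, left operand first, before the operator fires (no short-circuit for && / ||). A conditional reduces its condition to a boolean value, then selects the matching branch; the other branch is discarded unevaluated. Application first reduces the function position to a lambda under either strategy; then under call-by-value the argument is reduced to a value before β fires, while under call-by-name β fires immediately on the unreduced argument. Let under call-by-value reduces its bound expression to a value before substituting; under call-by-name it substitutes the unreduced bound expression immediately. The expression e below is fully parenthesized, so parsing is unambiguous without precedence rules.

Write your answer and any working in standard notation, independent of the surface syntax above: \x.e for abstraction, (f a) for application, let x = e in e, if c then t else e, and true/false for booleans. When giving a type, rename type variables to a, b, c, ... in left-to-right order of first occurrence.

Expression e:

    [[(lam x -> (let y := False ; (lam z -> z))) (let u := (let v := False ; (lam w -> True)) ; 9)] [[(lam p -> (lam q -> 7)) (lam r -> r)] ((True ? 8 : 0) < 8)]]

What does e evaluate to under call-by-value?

Answer: 7

Derivation:
step 0: (((\x.(let y = false in (\z.z))) (let u = (let v = false in (\w.true)) in 9)) (((\p.(\q.7)) (\r.r)) ((if true then 8 else 0) < 8)))
step 1: [let@0.1.0] (((\x.(let y = false in (\z.z))) (let u = (\w.true) in 9)) (((\p.(\q.7)) (\r.r)) ((if true then 8 else 0) < 8)))
step 2: [let@0.1] (((\x.(let y = false in (\z.z))) 9) (((\p.(\q.7)) (\r.r)) ((if true then 8 else 0) < 8)))
step 3: [beta@0] ((let y = false in (\z.z)) (((\p.(\q.7)) (\r.r)) ((if true then 8 else 0) < 8)))
step 4: [let@0] ((\z.z) (((\p.(\q.7)) (\r.r)) ((if true then 8 else 0) < 8)))
step 5: [beta@1.0] ((\z.z) ((\q.7) ((if true then 8 else 0) < 8)))
step 6: [if@1.1.0] ((\z.z) ((\q.7) (8 < 8)))
step 7: [delta@1.1] ((\z.z) ((\q.7) false))
step 8: [beta@1] ((\z.z) 7)
step 9: [beta@root] 7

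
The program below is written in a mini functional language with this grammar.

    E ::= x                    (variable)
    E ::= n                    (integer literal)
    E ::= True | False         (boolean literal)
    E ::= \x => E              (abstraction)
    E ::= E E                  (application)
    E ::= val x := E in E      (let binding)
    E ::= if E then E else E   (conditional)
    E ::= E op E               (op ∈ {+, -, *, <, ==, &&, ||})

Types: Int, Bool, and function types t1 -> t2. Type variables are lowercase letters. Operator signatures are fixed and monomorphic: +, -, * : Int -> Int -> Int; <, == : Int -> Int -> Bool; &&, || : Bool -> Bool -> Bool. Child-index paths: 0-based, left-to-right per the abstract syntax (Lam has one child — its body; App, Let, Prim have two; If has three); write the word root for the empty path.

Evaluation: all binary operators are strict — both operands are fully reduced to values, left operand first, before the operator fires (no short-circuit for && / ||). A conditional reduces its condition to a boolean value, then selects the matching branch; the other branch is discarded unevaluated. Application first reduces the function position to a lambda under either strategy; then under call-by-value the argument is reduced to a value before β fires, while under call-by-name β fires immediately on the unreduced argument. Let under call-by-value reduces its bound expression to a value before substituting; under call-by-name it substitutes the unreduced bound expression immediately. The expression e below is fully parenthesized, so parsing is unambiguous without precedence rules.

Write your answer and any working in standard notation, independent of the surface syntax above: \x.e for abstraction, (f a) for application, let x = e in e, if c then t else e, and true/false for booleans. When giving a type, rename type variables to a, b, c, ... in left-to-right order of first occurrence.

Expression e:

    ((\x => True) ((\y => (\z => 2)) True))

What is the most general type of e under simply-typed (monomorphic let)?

Answer: Bool

Working:
\x._ : a -> Bool
\z._ : c -> Int
\y._ : b -> c -> Int
  unify b -> c -> Int ~ Bool -> d
  unify b ~ Bool
  unify c -> Int ~ d
_ _ : c -> Int
  unify a -> Bool ~ (c -> Int) -> e
  unify a ~ c -> Int
  unify Bool ~ e
_ _ : Bool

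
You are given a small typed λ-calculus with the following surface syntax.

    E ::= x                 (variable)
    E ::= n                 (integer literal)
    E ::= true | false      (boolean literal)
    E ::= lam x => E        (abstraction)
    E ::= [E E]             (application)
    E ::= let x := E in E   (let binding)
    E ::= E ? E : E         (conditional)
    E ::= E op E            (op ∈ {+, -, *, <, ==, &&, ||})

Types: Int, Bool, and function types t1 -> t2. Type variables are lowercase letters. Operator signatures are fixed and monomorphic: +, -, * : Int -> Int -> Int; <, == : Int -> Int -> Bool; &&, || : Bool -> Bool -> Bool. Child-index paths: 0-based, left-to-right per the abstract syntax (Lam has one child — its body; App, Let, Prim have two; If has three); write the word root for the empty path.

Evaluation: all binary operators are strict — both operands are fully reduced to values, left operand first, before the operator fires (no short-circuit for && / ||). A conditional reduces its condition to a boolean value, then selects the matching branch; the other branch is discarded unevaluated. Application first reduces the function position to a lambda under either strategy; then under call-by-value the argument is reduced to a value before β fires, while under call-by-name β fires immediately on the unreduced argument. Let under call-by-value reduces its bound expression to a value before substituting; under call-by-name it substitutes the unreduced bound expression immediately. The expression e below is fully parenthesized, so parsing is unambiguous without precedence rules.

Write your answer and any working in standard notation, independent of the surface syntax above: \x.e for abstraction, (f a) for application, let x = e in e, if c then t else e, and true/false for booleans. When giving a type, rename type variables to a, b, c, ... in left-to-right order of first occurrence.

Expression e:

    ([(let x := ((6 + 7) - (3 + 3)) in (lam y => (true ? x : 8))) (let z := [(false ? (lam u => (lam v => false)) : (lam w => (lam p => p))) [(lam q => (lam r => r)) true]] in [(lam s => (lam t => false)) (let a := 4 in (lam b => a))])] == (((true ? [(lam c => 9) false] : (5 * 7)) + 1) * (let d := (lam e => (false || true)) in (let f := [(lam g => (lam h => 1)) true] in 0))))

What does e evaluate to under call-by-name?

Answer: false

Working:
step 0: (((let x = ((6 + 7) - (3 + 3)) in (\y.(if true then x else 8))) (let z = ((if false then (\u.(\v.false)) else (\w.(\p.p))) ((\q.(\r.r)) true)) in ((\s.(\t.false)) (let a = 4 in (\b.a))))) == (((if true then ((\c.9) false) else (5 * 7)) + 1) * (let d = (\e.(false || true)) in (let f = ((\g.(\h.1)) true) in 0))))
step 1: [let@0.0] (((\y.(if true then ((6 + 7) - (3 + 3)) else 8)) (let z = ((if false then (\u.(\v.false)) else (\w.(\p.p))) ((\q.(\r.r)) true)) in ((\s.(\t.false)) (let a = 4 in (\b.a))))) == (((if true then ((\c.9) false) else (5 * 7)) + 1) * (let d = (\e.(false || true)) in (let f = ((\g.(\h.1)) true) in 0))))
step 2: [beta@0] ((if true then ((6 + 7) - (3 + 3)) else 8) == (((if true then ((\c.9) false) else (5 * 7)) + 1) * (let d = (\e.(false || true)) in (let f = ((\g.(\h.1)) true) in 0))))
step 3: [if@0] (((6 + 7) - (3 + 3)) == (((if true then ((\c.9) false) else (5 * 7)) + 1) * (let d = (\e.(false || true)) in (let f = ((\g.(\h.1)) true) in 0))))
step 4: [delta@0.0] ((13 - (3 + 3)) == (((if true then ((\c.9) false) else (5 * 7)) + 1) * (let d = (\e.(false || true)) in (let f = ((\g.(\h.1)) true) in 0))))
step 5: [delta@0.1] ((13 - 6) == (((if true then ((\c.9) false) else (5 * 7)) + 1) * (let d = (\e.(false || true)) in (let f = ((\g.(\h.1)) true) in 0))))
step 6: [delta@0] (7 == (((if true then ((\c.9) false) else (5 * 7)) + 1) * (let d = (\e.(false || true)) in (let f = ((\g.(\h.1)) true) in 0))))
step 7: [if@1.0.0] (7 == ((((\c.9) false) + 1) * (let d = (\e.(false || true)) in (let f = ((\g.(\h.1)) true) in 0))))
step 8: [beta@1.0.0] (7 == ((9 + 1) * (let d = (\e.(false || true)) in (let f = ((\g.(\h.1)) true) in 0))))
step 9: [delta@1.0] (7 == (10 * (let d = (\e.(false || true)) in (let f = ((\g.(\h.1)) true) in 0))))
step 10: [let@1.1] (7 == (10 * (let f = ((\g.(\h.1)) true) in 0)))
step 11: [let@1.1] (7 == (10 * 0))
step 12: [delta@1] (7 == 0)
step 13: [delta@root] false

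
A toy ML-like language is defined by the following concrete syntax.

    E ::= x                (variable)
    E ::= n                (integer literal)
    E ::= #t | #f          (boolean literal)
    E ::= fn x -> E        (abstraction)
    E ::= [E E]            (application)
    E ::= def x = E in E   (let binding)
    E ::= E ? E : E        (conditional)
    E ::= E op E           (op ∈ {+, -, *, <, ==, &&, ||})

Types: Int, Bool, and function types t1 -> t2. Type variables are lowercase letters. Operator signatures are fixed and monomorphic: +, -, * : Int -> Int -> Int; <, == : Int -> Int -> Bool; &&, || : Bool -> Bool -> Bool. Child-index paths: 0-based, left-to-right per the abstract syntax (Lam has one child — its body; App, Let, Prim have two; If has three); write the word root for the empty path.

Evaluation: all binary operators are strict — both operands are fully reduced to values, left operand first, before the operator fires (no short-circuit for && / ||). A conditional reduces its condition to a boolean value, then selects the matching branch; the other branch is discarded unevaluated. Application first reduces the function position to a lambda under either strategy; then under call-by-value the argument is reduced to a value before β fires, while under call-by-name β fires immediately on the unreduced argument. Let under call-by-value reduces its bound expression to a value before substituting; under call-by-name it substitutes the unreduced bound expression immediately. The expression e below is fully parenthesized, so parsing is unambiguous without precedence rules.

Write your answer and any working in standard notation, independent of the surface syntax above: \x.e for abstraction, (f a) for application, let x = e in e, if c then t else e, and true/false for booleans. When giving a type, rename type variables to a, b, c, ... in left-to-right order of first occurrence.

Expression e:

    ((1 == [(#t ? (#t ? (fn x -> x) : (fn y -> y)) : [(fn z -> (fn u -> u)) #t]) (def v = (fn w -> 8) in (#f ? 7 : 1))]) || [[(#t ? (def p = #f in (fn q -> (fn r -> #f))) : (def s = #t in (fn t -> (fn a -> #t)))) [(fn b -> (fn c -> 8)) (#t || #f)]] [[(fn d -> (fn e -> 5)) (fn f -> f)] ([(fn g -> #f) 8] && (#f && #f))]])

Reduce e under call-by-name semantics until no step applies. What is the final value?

Working:
step 0: ((1 == ((if true then (if true then (\x.x) else (\y.y)) else ((\z.(\u.u)) true)) (let v = (\w.8) in (if false then 7 else 1)))) || (((if true then (let p = false in (\q.(\r.false))) else (let s = true in (\t.(\a.true)))) ((\b.(\c.8)) (true || false))) (((\d.(\e.5)) (\f.f)) (((\g.false) 8) && (false && false)))))
step 1: [if@0.1.0] ((1 == ((if true then (\x.x) else (\y.y)) (let v = (\w.8) in (if false then 7 else 1)))) || (((if true then (let p = false in (\q.(\r.false))) else (let s = true in (\t.(\a.true)))) ((\b.(\c.8)) (true || false))) (((\d.(\e.5)) (\f.f)) (((\g.false) 8) && (false && false)))))
step 2: [if@0.1.0] ((1 == ((\x.x) (let v = (\w.8) in (if false then 7 else 1)))) || (((if true then (let p = false in (\q.(\r.false))) else (let s = true in (\t.(\a.true)))) ((\b.(\c.8)) (true || false))) (((\d.(\e.5)) (\f.f)) (((\g.false) 8) && (false && false)))))
step 3: [beta@0.1] ((1 == (let v = (\w.8) in (if false then 7 else 1))) || (((if true then (let p = false in (\q.(\r.false))) else (let s = true in (\t.(\a.true)))) ((\b.(\c.8)) (true || false))) (((\d.(\e.5)) (\f.f)) (((\g.false) 8) && (false && false)))))
step 4: [let@0.1] ((1 == (if false then 7 else 1)) || (((if true then (let p = false in (\q.(\r.false))) else (let s = true in (\t.(\a.true)))) ((\b.(\c.8)) (true || false))) (((\d.(\e.5)) (\f.f)) (((\g.false) 8) && (false && false)))))
step 5: [if@0.1] ((1 == 1) || (((if true then (let p = false in (\q.(\r.false))) else (let s = true in (\t.(\a.true)))) ((\b.(\c.8)) (true || false))) (((\d.(\e.5)) (\f.f)) (((\g.false) 8) && (false && false)))))
step 6: [delta@0] (true || (((if true then (let p = false in (\q.(\r.false))) else (let s = true in (\t.(\a.true)))) ((\b.(\c.8)) (true || false))) (((\d.(\e.5)) (\f.f)) (((\g.false) 8) && (false && false)))))
step 7: [if@1.0.0] (true || (((let p = false in (\q.(\r.false))) ((\b.(\c.8)) (true || false))) (((\d.(\e.5)) (\f.f)) (((\g.false) 8) && (false && false)))))
step 8: [let@1.0.0] (true || (((\q.(\r.false)) ((\b.(\c.8)) (true || false))) (((\d.(\e.5)) (\f.f)) (((\g.false) 8) && (false && false)))))
step 9: [beta@1.0] (true || ((\r.false) (((\d.(\e.5)) (\f.f)) (((\g.false) 8) && (false && false)))))
step 10: [beta@1] (true || false)
step 11: [delta@root] true

Answer: true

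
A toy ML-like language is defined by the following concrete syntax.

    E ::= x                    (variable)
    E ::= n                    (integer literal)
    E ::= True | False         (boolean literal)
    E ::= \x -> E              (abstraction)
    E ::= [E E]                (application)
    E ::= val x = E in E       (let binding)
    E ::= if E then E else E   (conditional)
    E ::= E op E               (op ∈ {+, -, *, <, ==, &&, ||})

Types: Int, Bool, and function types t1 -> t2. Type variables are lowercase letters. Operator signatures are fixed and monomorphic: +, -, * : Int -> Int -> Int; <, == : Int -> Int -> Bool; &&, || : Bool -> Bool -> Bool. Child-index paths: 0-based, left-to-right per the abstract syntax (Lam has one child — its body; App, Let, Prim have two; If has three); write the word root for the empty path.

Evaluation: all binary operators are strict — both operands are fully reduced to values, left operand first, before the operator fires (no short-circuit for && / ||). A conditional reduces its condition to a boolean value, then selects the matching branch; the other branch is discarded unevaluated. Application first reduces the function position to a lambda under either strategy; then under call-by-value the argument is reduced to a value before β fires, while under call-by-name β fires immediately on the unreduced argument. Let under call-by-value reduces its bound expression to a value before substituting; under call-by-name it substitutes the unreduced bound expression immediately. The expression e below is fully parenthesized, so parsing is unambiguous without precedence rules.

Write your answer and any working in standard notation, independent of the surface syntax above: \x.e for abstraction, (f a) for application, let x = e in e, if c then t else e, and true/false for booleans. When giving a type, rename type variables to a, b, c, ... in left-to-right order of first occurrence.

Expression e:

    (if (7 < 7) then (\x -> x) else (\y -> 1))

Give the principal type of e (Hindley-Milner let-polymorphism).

Answer: Int -> Int

Working:
  unify Int ~ Int
  unify Int ~ Int
  unify Bool ~ Bool
x : a
\x._ : a -> a
\y._ : b -> Int
  unify a -> a ~ b -> Int
  unify a ~ b
  unify b ~ Int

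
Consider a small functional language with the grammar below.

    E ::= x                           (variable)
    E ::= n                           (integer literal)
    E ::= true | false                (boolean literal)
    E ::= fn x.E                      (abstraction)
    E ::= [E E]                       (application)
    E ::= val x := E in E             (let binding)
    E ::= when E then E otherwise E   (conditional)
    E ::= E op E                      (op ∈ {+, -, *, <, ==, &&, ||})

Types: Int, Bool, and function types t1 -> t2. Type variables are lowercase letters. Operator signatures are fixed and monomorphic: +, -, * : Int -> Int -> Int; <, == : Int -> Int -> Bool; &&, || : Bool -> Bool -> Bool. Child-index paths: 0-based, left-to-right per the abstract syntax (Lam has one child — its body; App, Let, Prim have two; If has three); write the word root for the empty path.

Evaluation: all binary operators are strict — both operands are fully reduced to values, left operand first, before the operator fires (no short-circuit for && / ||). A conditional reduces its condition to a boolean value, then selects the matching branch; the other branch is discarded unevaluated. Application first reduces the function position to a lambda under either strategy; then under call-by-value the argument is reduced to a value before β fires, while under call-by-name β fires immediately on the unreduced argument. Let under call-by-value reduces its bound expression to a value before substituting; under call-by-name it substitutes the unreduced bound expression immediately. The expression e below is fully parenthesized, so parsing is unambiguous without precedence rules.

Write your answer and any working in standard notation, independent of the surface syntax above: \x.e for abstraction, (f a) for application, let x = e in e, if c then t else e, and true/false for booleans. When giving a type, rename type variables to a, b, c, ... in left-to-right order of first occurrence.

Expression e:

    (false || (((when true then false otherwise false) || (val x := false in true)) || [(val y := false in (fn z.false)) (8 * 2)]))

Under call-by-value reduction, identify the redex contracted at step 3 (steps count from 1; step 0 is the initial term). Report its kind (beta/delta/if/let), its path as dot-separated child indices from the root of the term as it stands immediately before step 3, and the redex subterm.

Answer: delta at 1.0 : (false || true)

Derivation:
step 0: (false || (((if true then false else false) || (let x = false in true)) || ((let y = false in (\z.false)) (8 * 2))))
step 1: [if@1.0.0] (false || ((false || (let x = false in true)) || ((let y = false in (\z.false)) (8 * 2))))
step 2: [let@1.0.1] (false || ((false || true) || ((let y = false in (\z.false)) (8 * 2))))
step 3: [delta@1.0] (false || (true || ((let y = false in (\z.false)) (8 * 2))))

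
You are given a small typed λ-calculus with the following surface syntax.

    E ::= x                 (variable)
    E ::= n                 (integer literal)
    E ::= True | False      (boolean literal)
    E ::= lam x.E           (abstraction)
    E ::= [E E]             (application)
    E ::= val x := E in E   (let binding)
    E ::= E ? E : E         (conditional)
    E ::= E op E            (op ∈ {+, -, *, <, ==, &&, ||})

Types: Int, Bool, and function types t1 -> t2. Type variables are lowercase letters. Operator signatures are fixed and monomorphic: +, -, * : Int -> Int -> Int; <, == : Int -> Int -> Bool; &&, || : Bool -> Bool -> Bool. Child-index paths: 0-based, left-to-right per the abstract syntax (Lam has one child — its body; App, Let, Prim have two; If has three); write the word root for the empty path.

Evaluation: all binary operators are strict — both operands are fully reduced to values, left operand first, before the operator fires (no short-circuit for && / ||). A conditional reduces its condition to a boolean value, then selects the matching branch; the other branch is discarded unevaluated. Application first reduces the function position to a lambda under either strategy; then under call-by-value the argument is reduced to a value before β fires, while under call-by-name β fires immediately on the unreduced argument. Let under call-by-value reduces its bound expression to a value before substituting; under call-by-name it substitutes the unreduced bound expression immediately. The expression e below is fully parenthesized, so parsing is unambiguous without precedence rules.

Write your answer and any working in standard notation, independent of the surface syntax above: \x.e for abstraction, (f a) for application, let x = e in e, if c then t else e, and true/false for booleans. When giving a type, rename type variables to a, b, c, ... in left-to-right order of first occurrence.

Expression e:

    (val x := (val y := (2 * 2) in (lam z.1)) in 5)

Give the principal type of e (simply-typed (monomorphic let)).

Answer: Int

Trace:
  unify Int ~ Int
  unify Int ~ Int
let y : Int
\z._ : a -> Int
let x : a -> Int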